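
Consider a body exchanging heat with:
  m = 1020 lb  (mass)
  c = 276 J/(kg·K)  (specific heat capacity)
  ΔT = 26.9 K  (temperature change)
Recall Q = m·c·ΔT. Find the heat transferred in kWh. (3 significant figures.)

Directly: Q = mcΔT.
m = 1020 lb = 462.7 kg; c = 276 J/(kg·K); ΔT = 26.9 K.
Q = 3.435×10^6 J  (the unit combination reduces to kg·m²/s² = J)
3.435×10^6 J × (1 kWh / 3.600×10^6 J) = 0.9542 kWh

0.954 kWh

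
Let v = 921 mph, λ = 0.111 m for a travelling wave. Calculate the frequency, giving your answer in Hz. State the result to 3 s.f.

Solving v = f·λ for f: f = v/λ.
v = 921 mph = 411.7 m/s; λ = 0.111 m.
f = 3709 Hz

3710 Hz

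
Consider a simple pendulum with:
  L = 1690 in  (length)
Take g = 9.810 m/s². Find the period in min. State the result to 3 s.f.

Directly: T = 2π√(L/g).
L = 1690 in = 42.93 m; g = 9.810 m/s².
T = 13.14 s
13.14 s × (1 min / 60.00 s) = 0.2191 min

0.219 min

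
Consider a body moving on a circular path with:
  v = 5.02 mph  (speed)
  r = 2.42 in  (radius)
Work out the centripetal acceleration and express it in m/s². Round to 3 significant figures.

Directly: a = v²/r.
v = 5.02 mph = 2.244 m/s; r = 2.42 in = 0.06147 m.
a = 81.93 m/s²

81.9 m/s²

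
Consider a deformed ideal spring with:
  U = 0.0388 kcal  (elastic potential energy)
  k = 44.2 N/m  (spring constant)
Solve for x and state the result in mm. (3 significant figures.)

Rearranging: x = √(2U/k).
U = 0.0388 kcal = 162.3 J; k = 44.2 N/m.
x = 2.710 m
2.710 m × (1 mm / 0.001000 m) = 2710 mm

2710 mm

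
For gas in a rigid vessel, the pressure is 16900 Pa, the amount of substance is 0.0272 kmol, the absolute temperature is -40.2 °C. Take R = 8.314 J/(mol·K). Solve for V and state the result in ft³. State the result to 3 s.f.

Rearranging: V = nRT/P.
P = 16900 Pa; n = 0.0272 kmol = 27.20 mol; T = -40.2 °C = 232.9 K; R = 8.314 J/(mol·K).
V = 3.117 m³
3.117 m³ × (1 ft³ / 0.02832 m³) = 110.1 ft³

110 ft³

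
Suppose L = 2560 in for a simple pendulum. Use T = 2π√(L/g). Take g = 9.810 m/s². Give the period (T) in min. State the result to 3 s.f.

0.270 min

T is given directly by: T = 2π√(L/g).
L = 2560 in = 65.02 m; g = 9.810 m/s².
T = 16.18 s
16.18 s × (1 min / 60.00 s) = 0.2696 min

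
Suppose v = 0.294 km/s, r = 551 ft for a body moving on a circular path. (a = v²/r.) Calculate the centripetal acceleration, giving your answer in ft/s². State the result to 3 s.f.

a is given directly by: a = v²/r.
v = 0.294 km/s = 294.0 m/s; r = 551 ft = 167.9 m.
a = 514.7 m/s²
514.7 m/s² × (1 ft/s² / 0.3048 m/s²) = 1689 ft/s²

1690 ft/s²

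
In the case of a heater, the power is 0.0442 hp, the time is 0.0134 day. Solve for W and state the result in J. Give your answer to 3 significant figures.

38200 J

Rearranging P = W/t for W: W = P·t.
P = 0.0442 hp = 32.96 W; t = 0.0134 day = 1158 s.
W = 38160 J  (the unit combination reduces to kg·m²/s² = J)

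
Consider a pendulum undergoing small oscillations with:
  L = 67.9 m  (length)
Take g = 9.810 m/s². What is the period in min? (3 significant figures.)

T is given directly by: T = 2π√(L/g).
L = 67.9 m; g = 9.810 m/s².
T = 16.53 s
16.53 s × (1 min / 60.00 s) = 0.2755 min

0.276 min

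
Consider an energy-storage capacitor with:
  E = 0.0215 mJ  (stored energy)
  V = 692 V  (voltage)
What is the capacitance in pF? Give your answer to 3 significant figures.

89.8 pF

Rearranging: C = 2E/V².
E = 0.0215 mJ = 2.150×10^-5 J; V = 692 V.
C = 8.980×10^-11 F
8.980×10^-11 F × (1 pF / 1.000×10^-12 F) = 89.80 pF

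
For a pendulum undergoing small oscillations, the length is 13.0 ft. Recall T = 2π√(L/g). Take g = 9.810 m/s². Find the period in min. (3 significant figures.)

0.0666 min

T is given directly by: T = 2π√(L/g).
L = 13.0 ft = 3.962 m; g = 9.810 m/s².
T = 3.993 s
3.993 s × (1 min / 60.00 s) = 0.06655 min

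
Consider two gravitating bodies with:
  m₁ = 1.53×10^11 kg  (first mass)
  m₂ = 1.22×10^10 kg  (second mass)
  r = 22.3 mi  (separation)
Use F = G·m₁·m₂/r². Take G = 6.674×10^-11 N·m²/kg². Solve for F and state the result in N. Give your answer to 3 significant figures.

96.7 N

Directly: F = Gm₁m₂/r².
m₁ = 1.53×10^11 kg; m₂ = 1.22×10^10 kg; r = 22.3 mi = 35888 m; G = 6.674×10^-11 N·m²/kg².
F = 96.72 N  (the unit combination reduces to kg·m/s² = N)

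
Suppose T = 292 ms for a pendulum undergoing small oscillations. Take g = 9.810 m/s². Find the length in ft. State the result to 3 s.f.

0.0695 ft

Rearranging: L = g·(T/2π)².
T = 292 ms = 0.2920 s; g = 9.810 m/s².
L = 0.02119 m
0.02119 m × (1 ft / 0.3048 m) = 0.06951 ft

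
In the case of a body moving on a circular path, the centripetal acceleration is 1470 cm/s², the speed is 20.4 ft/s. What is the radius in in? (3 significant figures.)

Rearranging: r = v²/a.
a = 1470 cm/s² = 14.70 m/s²; v = 20.4 ft/s = 6.218 m/s.
r = 2.630 m
2.630 m × (1 in / 0.02540 m) = 103.5 in

104 in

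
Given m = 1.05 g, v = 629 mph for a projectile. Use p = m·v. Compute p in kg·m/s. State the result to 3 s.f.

Directly: p = mv.
m = 1.05 g = 0.001050 kg; v = 629 mph = 281.2 m/s.
p = 0.2952 kg·m/s

0.295 kg·m/s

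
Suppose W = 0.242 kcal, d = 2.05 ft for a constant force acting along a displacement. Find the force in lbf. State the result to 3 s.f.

Rearranging W = F·d for F: F = W/d.
W = 0.242 kcal = 1013 J; d = 2.05 ft = 0.6248 m.
F = 1620 N
1620 N × (1 lbf / 4.448 N) = 364.3 lbf

364 lbf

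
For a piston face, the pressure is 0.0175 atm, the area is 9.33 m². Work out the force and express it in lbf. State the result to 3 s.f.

Rearranging: F = P·A.
P = 0.0175 atm = 1773 Pa; A = 9.33 m².
F = 16544 N
16544 N × (1 lbf / 4.448 N) = 3719 lbf

3720 lbf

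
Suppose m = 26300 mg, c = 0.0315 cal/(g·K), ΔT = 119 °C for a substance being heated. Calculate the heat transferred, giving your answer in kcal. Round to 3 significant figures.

0.0986 kcal

Q is given directly by: Q = mcΔT.
m = 26300 mg = 0.02630 kg; c = 0.0315 cal/(g·K) = 131.8 J/(kg·K); ΔT = 119 °C = 119.0 K.
Q = 412.5 J
412.5 J × (1 kcal / 4184 J) = 0.09859 kcal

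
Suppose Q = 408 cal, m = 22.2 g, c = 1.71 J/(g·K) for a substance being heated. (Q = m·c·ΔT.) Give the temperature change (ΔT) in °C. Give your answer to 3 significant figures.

45.0 °C

Rearranging Q = m·c·ΔT for ΔT: ΔT = Q/(m·c).
Q = 408 cal = 1707 J; m = 22.2 g = 0.02220 kg; c = 1.71 J/(g·K) = 1710 J/(kg·K).
ΔT = 44.97 K
Since 1 °C = 1 K, 44.97 °C.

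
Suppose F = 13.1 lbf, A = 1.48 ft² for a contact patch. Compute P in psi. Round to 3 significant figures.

Directly: P = F/A.
F = 13.1 lbf = 58.27 N; A = 1.48 ft² = 0.1375 m².
P = 423.8 Pa
423.8 Pa × (1 psi / 6895 Pa) = 0.06147 psi

0.0615 psi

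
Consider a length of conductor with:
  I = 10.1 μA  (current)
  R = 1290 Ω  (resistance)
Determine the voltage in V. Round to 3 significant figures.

From Ohm's law: V = IR.
I = 10.1 μA = 1.010×10^-5 A; R = 1290 Ω.
V = 0.01303 V

0.0130 V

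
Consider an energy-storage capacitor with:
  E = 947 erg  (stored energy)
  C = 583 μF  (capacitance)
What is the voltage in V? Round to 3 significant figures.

0.570 V

Solving E = ½C·V² for V: V = √(2E/C).
E = 947 erg = 9.470×10^-5 J; C = 583 μF = 5.830×10^-4 F.
V = 0.5700 V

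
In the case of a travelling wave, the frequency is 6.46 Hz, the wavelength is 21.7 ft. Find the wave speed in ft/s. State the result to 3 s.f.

140 ft/s

Directly: v = fλ.
f = 6.46 Hz; λ = 21.7 ft = 6.614 m.
v = 42.73 m/s
42.73 m/s × (1 ft/s / 0.3048 m/s) = 140.2 ft/s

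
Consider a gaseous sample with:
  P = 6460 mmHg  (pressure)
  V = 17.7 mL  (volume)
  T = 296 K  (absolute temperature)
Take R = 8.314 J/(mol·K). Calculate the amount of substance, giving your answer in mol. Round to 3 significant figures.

Rearranging: n = PV/(RT).
P = 6460 mmHg = 8.613×10^5 Pa; V = 17.7 mL = 1.770×10^-5 m³; T = 296 K; R = 8.314 J/(mol·K).
n = 0.006194 mol

0.00619 mol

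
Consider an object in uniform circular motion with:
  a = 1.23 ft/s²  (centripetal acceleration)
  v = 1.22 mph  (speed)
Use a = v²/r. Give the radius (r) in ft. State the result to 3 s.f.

2.60 ft

Solving a = v²/r for r: r = v²/a.
a = 1.23 ft/s² = 0.3749 m/s²; v = 1.22 mph = 0.5454 m/s.
r = 0.7934 m
0.7934 m × (1 ft / 0.3048 m) = 2.603 ft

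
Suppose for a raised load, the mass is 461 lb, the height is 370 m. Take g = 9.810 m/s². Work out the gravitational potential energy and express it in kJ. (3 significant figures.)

759 kJ

PE is given directly by: PE = mgh.
m = 461 lb = 209.1 kg; h = 370 m; g = 9.810 m/s².
PE = 7.590×10^5 J
7.590×10^5 J × (1 kJ / 1000 J) = 759.0 kJ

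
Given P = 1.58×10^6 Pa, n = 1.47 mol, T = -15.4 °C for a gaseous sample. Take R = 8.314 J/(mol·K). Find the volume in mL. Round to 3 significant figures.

1990 mL

From the ideal-gas law: V = nRT/P.
P = 1.58×10^6 Pa; n = 1.47 mol; T = -15.4 °C = 257.8 K; R = 8.314 J/(mol·K).
V = 0.001994 m³
0.001994 m³ × (1 mL / 1.000×10^-6 m³) = 1994 mL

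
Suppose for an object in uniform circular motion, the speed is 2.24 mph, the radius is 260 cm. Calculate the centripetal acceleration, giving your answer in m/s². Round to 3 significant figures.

0.386 m/s²

a is given directly by: a = v²/r.
v = 2.24 mph = 1.001 m/s; r = 260 cm = 2.600 m.
a = 0.3857 m/s²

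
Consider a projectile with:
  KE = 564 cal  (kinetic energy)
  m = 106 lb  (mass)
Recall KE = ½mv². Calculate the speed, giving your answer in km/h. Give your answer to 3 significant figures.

Solving KE = ½mv² for v: v = √(2·KE/m).
KE = 564 cal = 2360 J; m = 106 lb = 48.08 kg.
v = 9.908 m/s
9.908 m/s × (1 km/h / 0.2778 m/s) = 35.67 km/h

35.7 km/h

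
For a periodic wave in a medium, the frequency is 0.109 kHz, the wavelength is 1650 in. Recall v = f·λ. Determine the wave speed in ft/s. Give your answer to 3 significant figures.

15000 ft/s

Directly: v = fλ.
f = 0.109 kHz = 109.0 Hz; λ = 1650 in = 41.91 m.
v = 4568 m/s
4568 m/s × (1 ft/s / 0.3048 m/s) = 14987 ft/s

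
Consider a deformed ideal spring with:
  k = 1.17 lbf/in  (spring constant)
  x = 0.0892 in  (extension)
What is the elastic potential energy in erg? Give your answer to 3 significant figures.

U is given directly by: U = ½kx².
k = 1.17 lbf/in = 204.9 N/m; x = 0.0892 in = 0.002266 m.
U = 5.259×10^-4 J
5.259×10^-4 J × (1 erg / 1.000×10^-7 J) = 5259 erg

5260 erg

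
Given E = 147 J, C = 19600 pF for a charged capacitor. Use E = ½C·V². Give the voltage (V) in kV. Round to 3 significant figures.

122 kV

Rearranging E = ½C·V² for V: V = √(2E/C).
E = 147 J; C = 19600 pF = 1.960×10^-8 F.
V = 1.225×10^5 V
1.225×10^5 V × (1 kV / 1000 V) = 122.5 kV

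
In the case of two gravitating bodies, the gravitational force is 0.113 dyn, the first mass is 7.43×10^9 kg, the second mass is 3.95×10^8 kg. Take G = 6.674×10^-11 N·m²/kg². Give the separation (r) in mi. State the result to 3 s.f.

Rearranging: r = √(G·m₁m₂/F).
F = 0.113 dyn = 1.130×10^-6 N; m₁ = 7.43×10^9 kg; m₂ = 3.95×10^8 kg; G = 6.674×10^-11 N·m²/kg².
r = 1.317×10^7 m
1.317×10^7 m × (1 mi / 1609 m) = 8181 mi

8180 mi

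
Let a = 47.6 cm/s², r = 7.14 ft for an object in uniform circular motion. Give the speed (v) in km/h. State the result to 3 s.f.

Rearranging: v = √(a·r).
a = 47.6 cm/s² = 0.4760 m/s²; r = 7.14 ft = 2.176 m.
v = 1.018 m/s
1.018 m/s × (1 km/h / 0.2778 m/s) = 3.664 km/h

3.66 km/h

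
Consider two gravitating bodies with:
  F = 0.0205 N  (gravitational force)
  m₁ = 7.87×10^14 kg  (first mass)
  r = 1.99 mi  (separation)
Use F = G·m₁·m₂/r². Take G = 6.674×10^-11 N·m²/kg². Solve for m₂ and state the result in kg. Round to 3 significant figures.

Rearranging F = G·m₁·m₂/r² for m₂: m₂ = F·r²/(G·m₁).
F = 0.0205 N; m₁ = 7.87×10^14 kg; r = 1.99 mi = 3203 m; G = 6.674×10^-11 N·m²/kg².
m₂ = 4.003 kg

4.00 kg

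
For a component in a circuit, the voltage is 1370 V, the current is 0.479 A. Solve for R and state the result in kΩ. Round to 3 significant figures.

Rearranging: R = V/I.
V = 1370 V; I = 0.479 A.
R = 2860 Ω
2860 Ω × (1 kΩ / 1000 Ω) = 2.860 kΩ

2.86 kΩ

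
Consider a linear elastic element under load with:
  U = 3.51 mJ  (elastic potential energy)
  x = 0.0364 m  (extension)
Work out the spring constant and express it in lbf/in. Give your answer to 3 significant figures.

Rearranging: k = 2U/x².
U = 3.51 mJ = 0.003510 J; x = 0.0364 m.
k = 5.298 N/m
5.298 N/m × (1 lbf/in / 175.1 N/m) = 0.03025 lbf/in

0.0303 lbf/in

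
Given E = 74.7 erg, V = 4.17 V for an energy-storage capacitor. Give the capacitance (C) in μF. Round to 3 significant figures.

0.859 μF

Rearranging: C = 2E/V².
E = 74.7 erg = 7.470×10^-6 J; V = 4.17 V.
C = 8.592×10^-7 F
8.592×10^-7 F × (1 μF / 1.000×10^-6 F) = 0.8592 μF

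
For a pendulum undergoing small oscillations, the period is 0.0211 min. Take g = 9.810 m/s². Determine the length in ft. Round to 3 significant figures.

Solving T = 2π√(L/g) for L: L = g·(T/2π)².
T = 0.0211 min = 1.266 s; g = 9.810 m/s².
L = 0.3983 m
0.3983 m × (1 ft / 0.3048 m) = 1.307 ft

1.31 ft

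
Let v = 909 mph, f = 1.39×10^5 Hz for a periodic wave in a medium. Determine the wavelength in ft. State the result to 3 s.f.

0.00959 ft

Solving v = f·λ for λ: λ = v/f.
v = 909 mph = 406.4 m/s; f = 1.39×10^5 Hz.
λ = 0.002923 m
0.002923 m × (1 ft / 0.3048 m) = 0.009591 ft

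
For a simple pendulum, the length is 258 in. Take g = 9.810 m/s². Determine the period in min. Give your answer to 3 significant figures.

0.0856 min

T is given directly by: T = 2π√(L/g).
L = 258 in = 6.553 m; g = 9.810 m/s².
T = 5.135 s
5.135 s × (1 min / 60.00 s) = 0.08559 min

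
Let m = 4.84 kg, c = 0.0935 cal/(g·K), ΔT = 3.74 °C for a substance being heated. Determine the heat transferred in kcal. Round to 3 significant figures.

Q is given directly by: Q = mcΔT.
m = 4.84 kg; c = 0.0935 cal/(g·K) = 391.2 J/(kg·K); ΔT = 3.74 °C = 3.740 K.
Q = 7081 J  (the unit combination reduces to kg·m²/s² = J)
7081 J × (1 kcal / 4184 J) = 1.692 kcal

1.69 kcal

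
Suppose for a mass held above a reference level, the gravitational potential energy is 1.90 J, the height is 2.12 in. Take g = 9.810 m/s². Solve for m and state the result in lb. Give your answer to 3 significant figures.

7.93 lb

Rearranging PE = m·g·h for m: m = PE/(g·h).
PE = 1.90 J; h = 2.12 in = 0.05385 m; g = 9.810 m/s².
m = 3.597 kg
3.597 kg × (1 lb / 0.4536 kg) = 7.930 lb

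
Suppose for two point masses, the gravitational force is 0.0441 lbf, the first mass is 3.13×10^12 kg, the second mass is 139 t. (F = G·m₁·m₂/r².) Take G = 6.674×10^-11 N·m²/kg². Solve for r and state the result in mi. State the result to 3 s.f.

Solving F = G·m₁·m₂/r² for r: r = √(G·m₁m₂/F).
F = 0.0441 lbf = 0.1962 N; m₁ = 3.13×10^12 kg; m₂ = 139 t = 1.390×10^5 kg; G = 6.674×10^-11 N·m²/kg².
r = 12166 m
12166 m × (1 mi / 1609 m) = 7.560 mi

7.56 mi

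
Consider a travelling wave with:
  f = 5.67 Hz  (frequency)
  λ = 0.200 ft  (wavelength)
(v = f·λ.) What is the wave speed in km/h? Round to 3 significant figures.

1.24 km/h

Directly: v = fλ.
f = 5.67 Hz; λ = 0.200 ft = 0.06096 m.
v = 0.3456 m/s
0.3456 m/s × (1 km/h / 0.2778 m/s) = 1.244 km/h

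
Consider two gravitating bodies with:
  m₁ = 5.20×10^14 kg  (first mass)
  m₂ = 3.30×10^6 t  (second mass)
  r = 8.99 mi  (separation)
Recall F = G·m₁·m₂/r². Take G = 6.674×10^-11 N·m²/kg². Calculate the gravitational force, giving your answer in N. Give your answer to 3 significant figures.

F is given directly by: F = Gm₁m₂/r².
m₁ = 5.20×10^14 kg; m₂ = 3.30×10^6 t = 3.300×10^9 kg; r = 8.99 mi = 14468 m; G = 6.674×10^-11 N·m²/kg².
F = 5.471×10^5 N

5.47×10^5 N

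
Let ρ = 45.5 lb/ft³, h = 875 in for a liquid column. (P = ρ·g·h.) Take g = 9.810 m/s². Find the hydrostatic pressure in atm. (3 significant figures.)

Directly: P = ρgh.
ρ = 45.5 lb/ft³ = 728.8 kg/m³; h = 875 in = 22.22 m; g = 9.810 m/s².
P = 1.589×10^5 Pa  (the unit combination reduces to kg/(m·s²) = Pa)
1.589×10^5 Pa × (1 atm / 1.013×10^5 Pa) = 1.568 atm

1.57 atm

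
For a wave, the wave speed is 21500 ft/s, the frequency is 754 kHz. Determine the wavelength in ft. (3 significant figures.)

0.0285 ft

Rearranging v = f·λ for λ: λ = v/f.
v = 21500 ft/s = 6553 m/s; f = 754 kHz = 7.540×10^5 Hz.
λ = 0.008691 m
0.008691 m × (1 ft / 0.3048 m) = 0.02851 ft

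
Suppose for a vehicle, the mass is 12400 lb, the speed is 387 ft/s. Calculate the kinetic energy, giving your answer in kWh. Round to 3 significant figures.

10.9 kWh

Directly: KE = ½mv².
m = 12400 lb = 5625 kg; v = 387 ft/s = 118.0 m/s.
KE = 3.913×10^7 J  (the unit combination reduces to kg·m²/s² = J)
3.913×10^7 J × (1 kWh / 3.600×10^6 J) = 10.87 kWh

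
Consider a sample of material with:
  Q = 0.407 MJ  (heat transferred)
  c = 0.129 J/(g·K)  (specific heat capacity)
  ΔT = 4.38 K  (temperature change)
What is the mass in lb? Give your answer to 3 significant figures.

Rearranging Q = m·c·ΔT for m: m = Q/(c·ΔT).
Q = 0.407 MJ = 4.070×10^5 J; c = 0.129 J/(g·K) = 129.0 J/(kg·K); ΔT = 4.38 K.
m = 720.3 kg
720.3 kg × (1 lb / 0.4536 kg) = 1588 lb

1590 lb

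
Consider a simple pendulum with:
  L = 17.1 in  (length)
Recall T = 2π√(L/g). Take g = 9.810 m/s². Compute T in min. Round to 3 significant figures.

0.0220 min

T is given directly by: T = 2π√(L/g).
L = 17.1 in = 0.4343 m; g = 9.810 m/s².
T = 1.322 s
1.322 s × (1 min / 60.00 s) = 0.02203 min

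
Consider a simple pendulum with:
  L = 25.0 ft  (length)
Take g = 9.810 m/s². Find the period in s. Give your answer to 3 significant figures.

T is given directly by: T = 2π√(L/g).
L = 25.0 ft = 7.620 m; g = 9.810 m/s².
T = 5.538 s

5.54 s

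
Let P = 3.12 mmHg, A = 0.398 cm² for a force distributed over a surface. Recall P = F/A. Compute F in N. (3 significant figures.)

0.0166 N

Rearranging: F = P·A.
P = 3.12 mmHg = 416.0 Pa; A = 0.398 cm² = 3.980×10^-5 m².
F = 0.01656 N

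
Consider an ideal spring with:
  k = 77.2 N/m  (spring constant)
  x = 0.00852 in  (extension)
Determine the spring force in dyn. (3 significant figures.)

1670 dyn

F is given directly by: F = kx.
k = 77.2 N/m; x = 0.00852 in = 2.164×10^-4 m.
F = 0.01671 N
0.01671 N × (1 dyn / 1.000×10^-5 N) = 1671 dyn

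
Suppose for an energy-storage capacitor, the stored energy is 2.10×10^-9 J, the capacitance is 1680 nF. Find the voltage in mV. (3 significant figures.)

50.0 mV

Rearranging: V = √(2E/C).
E = 2.10×10^-9 J; C = 1680 nF = 1.680×10^-6 F.
V = 0.05000 V  (the unit combination reduces to kg·m²/(A·s³) = V)
0.05000 V × (1 mV / 0.001000 V) = 50.00 mV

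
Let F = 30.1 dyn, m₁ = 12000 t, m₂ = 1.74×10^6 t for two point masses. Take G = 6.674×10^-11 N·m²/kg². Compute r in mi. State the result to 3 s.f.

42.3 mi

From Newton's law of gravitation: r = √(G·m₁m₂/F).
F = 30.1 dyn = 3.010×10^-4 N; m₁ = 12000 t = 1.200×10^7 kg; m₂ = 1.74×10^6 t = 1.740×10^9 kg; G = 6.674×10^-11 N·m²/kg².
r = 68042 m
68042 m × (1 mi / 1609 m) = 42.28 mi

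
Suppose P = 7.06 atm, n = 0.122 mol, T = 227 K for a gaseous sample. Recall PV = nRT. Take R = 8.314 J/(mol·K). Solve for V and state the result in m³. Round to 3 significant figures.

From the ideal-gas law: V = nRT/P.
P = 7.06 atm = 7.154×10^5 Pa; n = 0.122 mol; T = 227 K; R = 8.314 J/(mol·K).
V = 3.219×10^-4 m³

3.22×10^-4 m³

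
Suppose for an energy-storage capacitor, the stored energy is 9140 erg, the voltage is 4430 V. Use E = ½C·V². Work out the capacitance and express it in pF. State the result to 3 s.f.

Solving E = ½C·V² for C: C = 2E/V².
E = 9140 erg = 9.140×10^-4 J; V = 4430 V.
C = 9.315×10^-11 F
9.315×10^-11 F × (1 pF / 1.000×10^-12 F) = 93.15 pF

93.1 pF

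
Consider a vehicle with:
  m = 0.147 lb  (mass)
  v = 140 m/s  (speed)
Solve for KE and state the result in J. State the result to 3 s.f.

Directly: KE = ½mv².
m = 0.147 lb = 0.06668 kg; v = 140 m/s.
KE = 653.4 J

653 J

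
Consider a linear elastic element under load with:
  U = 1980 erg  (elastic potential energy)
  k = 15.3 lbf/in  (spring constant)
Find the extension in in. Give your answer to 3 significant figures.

0.0151 in

Rearranging U = ½k·x² for x: x = √(2U/k).
U = 1980 erg = 1.980×10^-4 J; k = 15.3 lbf/in = 2679 N/m.
x = 3.844×10^-4 m
3.844×10^-4 m × (1 in / 0.02540 m) = 0.01514 in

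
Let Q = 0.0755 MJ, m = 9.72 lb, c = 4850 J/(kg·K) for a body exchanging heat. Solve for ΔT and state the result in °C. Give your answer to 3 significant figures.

3.53 °C

Solving Q = m·c·ΔT for ΔT: ΔT = Q/(m·c).
Q = 0.0755 MJ = 75500 J; m = 9.72 lb = 4.409 kg; c = 4850 J/(kg·K).
ΔT = 3.531 K
Since 1 °C = 1 K, 3.531 °C.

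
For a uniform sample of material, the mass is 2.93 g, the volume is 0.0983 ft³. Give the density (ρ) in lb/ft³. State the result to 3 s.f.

Directly: ρ = m/V.
m = 2.93 g = 0.002930 kg; V = 0.0983 ft³ = 0.002784 m³.
ρ = 1.053 kg/m³
1.053 kg/m³ × (1 lb/ft³ / 16.02 kg/m³) = 0.06571 lb/ft³

0.0657 lb/ft³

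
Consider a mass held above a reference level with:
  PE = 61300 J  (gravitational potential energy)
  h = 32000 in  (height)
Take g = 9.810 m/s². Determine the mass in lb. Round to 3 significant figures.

Solving PE = m·g·h for m: m = PE/(g·h).
PE = 61300 J; h = 32000 in = 812.8 m; g = 9.810 m/s².
m = 7.688 kg
7.688 kg × (1 lb / 0.4536 kg) = 16.95 lb

16.9 lb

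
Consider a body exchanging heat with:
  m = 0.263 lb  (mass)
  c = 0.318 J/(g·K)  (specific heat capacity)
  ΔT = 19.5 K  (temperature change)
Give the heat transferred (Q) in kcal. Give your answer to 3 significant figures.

Directly: Q = mcΔT.
m = 0.263 lb = 0.1193 kg; c = 0.318 J/(g·K) = 318.0 J/(kg·K); ΔT = 19.5 K.
Q = 739.7 J
739.7 J × (1 kcal / 4184 J) = 0.1768 kcal

0.177 kcal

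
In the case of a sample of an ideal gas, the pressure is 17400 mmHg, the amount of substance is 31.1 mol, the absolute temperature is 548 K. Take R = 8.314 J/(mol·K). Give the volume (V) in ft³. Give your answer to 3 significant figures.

2.16 ft³

From the ideal-gas law: V = nRT/P.
P = 17400 mmHg = 2.320×10^6 Pa; n = 31.1 mol; T = 548 K; R = 8.314 J/(mol·K).
V = 0.06108 m³
0.06108 m³ × (1 ft³ / 0.02832 m³) = 2.157 ft³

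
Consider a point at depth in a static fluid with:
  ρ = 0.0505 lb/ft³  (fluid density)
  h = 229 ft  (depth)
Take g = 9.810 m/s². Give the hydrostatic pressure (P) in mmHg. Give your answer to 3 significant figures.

4.15 mmHg

P is given directly by: P = ρgh.
ρ = 0.0505 lb/ft³ = 0.8089 kg/m³; h = 229 ft = 69.80 m; g = 9.810 m/s².
P = 553.9 Pa  (the unit combination reduces to kg/(m·s²) = Pa)
553.9 Pa × (1 mmHg / 133.3 Pa) = 4.155 mmHg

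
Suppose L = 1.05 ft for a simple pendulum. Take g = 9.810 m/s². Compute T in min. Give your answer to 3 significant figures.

T is given directly by: T = 2π√(L/g).
L = 1.05 ft = 0.3200 m; g = 9.810 m/s².
T = 1.135 s
1.135 s × (1 min / 60.00 s) = 0.01891 min

0.0189 min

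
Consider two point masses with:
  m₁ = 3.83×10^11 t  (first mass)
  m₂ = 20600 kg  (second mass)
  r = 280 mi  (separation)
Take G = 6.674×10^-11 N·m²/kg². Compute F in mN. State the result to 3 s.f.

2.59 mN

From Newton's law of gravitation: F = Gm₁m₂/r².
m₁ = 3.83×10^11 t = 3.830×10^14 kg; m₂ = 20600 kg; r = 280 mi = 4.506×10^5 m; G = 6.674×10^-11 N·m²/kg².
F = 0.002593 N
0.002593 N × (1 mN / 0.001000 N) = 2.593 mN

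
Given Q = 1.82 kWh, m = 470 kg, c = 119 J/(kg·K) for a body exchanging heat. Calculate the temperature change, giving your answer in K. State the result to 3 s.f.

117 K

Rearranging Q = m·c·ΔT for ΔT: ΔT = Q/(m·c).
Q = 1.82 kWh = 6.552×10^6 J; m = 470 kg; c = 119 J/(kg·K).
ΔT = 117.1 K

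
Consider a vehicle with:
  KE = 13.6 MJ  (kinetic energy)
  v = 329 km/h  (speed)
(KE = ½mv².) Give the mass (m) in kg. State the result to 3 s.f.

3260 kg

Rearranging: m = 2·KE/v².
KE = 13.6 MJ = 1.360×10^7 J; v = 329 km/h = 91.39 m/s.
m = 3257 kg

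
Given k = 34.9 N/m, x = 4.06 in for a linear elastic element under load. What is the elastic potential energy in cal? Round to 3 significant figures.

Directly: U = ½kx².
k = 34.9 N/m; x = 4.06 in = 0.1031 m.
U = 0.1856 J
0.1856 J × (1 cal / 4.184 J) = 0.04435 cal

0.0444 cal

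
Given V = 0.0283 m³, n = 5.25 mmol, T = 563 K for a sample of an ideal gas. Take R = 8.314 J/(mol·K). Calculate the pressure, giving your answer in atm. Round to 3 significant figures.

P is given directly by: P = nRT/V.
V = 0.0283 m³; n = 5.25 mmol = 0.005250 mol; T = 563 K; R = 8.314 J/(mol·K).
P = 868.3 Pa
868.3 Pa × (1 atm / 1.013×10^5 Pa) = 0.008570 atm

0.00857 atm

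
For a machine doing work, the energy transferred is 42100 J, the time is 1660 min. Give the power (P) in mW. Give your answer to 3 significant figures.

Directly: P = W/t.
W = 42100 J; t = 1660 min = 99600 s.
P = 0.4227 W
0.4227 W × (1 mW / 0.001000 W) = 422.7 mW

423 mW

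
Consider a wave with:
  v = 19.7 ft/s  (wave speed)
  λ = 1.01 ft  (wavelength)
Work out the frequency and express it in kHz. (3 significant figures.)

Solving v = f·λ for f: f = v/λ.
v = 19.7 ft/s = 6.005 m/s; λ = 1.01 ft = 0.3078 m.
f = 19.50 Hz
19.50 Hz × (1 kHz / 1000 Hz) = 0.01950 kHz

0.0195 kHz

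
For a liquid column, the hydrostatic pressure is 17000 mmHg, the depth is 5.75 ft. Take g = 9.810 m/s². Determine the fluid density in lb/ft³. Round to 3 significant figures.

8230 lb/ft³

Rearranging P = ρ·g·h for ρ: ρ = P/(g·h).
P = 17000 mmHg = 2.266×10^6 Pa; h = 5.75 ft = 1.753 m; g = 9.810 m/s².
ρ = 1.318×10^5 kg/m³
1.318×10^5 kg/m³ × (1 lb/ft³ / 16.02 kg/m³) = 8230 lb/ft³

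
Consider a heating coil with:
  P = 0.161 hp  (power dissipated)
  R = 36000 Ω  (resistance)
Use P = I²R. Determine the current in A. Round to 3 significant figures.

Rearranging P = I²R for I: I = √(P/R).
P = 0.161 hp = 120.1 W; R = 36000 Ω.
I = 0.05775 A

0.0577 A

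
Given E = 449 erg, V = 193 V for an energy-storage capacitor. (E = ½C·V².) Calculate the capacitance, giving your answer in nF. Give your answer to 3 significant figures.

2.41 nF

Rearranging: C = 2E/V².
E = 449 erg = 4.490×10^-5 J; V = 193 V.
C = 2.411×10^-9 F
2.411×10^-9 F × (1 nF / 1.000×10^-9 F) = 2.411 nF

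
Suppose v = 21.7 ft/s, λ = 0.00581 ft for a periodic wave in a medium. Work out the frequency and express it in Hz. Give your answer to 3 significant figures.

3730 Hz

Solving v = f·λ for f: f = v/λ.
v = 21.7 ft/s = 6.614 m/s; λ = 0.00581 ft = 0.001771 m.
f = 3735 Hz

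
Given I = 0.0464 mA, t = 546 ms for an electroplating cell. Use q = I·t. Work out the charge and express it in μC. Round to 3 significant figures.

Directly: q = It.
I = 0.0464 mA = 4.640×10^-5 A; t = 546 ms = 0.5460 s.
q = 2.533×10^-5 C  (the unit combination reduces to A·s = C)
2.533×10^-5 C × (1 μC / 1.000×10^-6 C) = 25.33 μC

25.3 μC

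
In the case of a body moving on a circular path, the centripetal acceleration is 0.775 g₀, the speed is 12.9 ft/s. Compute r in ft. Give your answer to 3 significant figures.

Rearranging: r = v²/a.
a = 0.775 g₀ = 7.600 m/s²; v = 12.9 ft/s = 3.932 m/s.
r = 2.034 m
2.034 m × (1 ft / 0.3048 m) = 6.674 ft

6.67 ft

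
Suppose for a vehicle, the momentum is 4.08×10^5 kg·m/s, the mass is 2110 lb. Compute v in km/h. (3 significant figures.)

Solving p = m·v for v: v = p/m.
p = 4.08×10^5 kg·m/s; m = 2110 lb = 957.1 kg.
v = 426.3 m/s
426.3 m/s × (1 km/h / 0.2778 m/s) = 1535 km/h

1530 km/h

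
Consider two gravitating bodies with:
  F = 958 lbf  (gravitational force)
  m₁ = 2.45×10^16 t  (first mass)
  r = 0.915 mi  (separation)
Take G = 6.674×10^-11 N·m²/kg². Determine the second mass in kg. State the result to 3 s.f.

Rearranging F = G·m₁·m₂/r² for m₂: m₂ = F·r²/(G·m₁).
F = 958 lbf = 4261 N; m₁ = 2.45×10^16 t = 2.450×10^19 kg; r = 0.915 mi = 1473 m; G = 6.674×10^-11 N·m²/kg².
m₂ = 5.651 kg

5.65 kg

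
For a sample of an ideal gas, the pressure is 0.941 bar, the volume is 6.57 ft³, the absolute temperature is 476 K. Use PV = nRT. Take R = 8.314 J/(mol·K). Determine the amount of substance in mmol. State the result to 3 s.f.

From the ideal-gas law: n = PV/(RT).
P = 0.941 bar = 94100 Pa; V = 6.57 ft³ = 0.1860 m³; T = 476 K; R = 8.314 J/(mol·K).
n = 4.424 mol
4.424 mol × (1 mmol / 0.001000 mol) = 4424 mmol

4420 mmol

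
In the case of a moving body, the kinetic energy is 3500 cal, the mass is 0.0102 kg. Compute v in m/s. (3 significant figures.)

Rearranging KE = ½mv² for v: v = √(2·KE/m).
KE = 3500 cal = 14644 J; m = 0.0102 kg.
v = 1695 m/s

1690 m/s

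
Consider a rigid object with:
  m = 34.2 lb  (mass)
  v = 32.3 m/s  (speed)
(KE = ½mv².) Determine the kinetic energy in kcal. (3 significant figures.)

KE is given directly by: KE = ½mv².
m = 34.2 lb = 15.51 kg; v = 32.3 m/s.
KE = 8092 J  (the unit combination reduces to kg·m²/s² = J)
8092 J × (1 kcal / 4184 J) = 1.934 kcal

1.93 kcal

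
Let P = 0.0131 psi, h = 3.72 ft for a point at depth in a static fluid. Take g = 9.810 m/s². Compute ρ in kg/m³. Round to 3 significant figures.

8.12 kg/m³

Rearranging: ρ = P/(g·h).
P = 0.0131 psi = 90.32 Pa; h = 3.72 ft = 1.134 m; g = 9.810 m/s².
ρ = 8.120 kg/m³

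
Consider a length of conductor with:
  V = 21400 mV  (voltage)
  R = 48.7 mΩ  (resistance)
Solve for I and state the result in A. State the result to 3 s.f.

From Ohm's law: I = V/R.
V = 21400 mV = 21.40 V; R = 48.7 mΩ = 0.04870 Ω.
I = 439.4 A

439 A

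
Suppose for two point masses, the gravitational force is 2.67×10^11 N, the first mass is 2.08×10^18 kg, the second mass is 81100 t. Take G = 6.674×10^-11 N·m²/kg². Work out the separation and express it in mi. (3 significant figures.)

Solving F = G·m₁·m₂/r² for r: r = √(G·m₁m₂/F).
F = 2.67×10^11 N; m₁ = 2.08×10^18 kg; m₂ = 81100 t = 8.110×10^7 kg; G = 6.674×10^-11 N·m²/kg².
r = 205.3 m
205.3 m × (1 mi / 1609 m) = 0.1276 mi

0.128 mi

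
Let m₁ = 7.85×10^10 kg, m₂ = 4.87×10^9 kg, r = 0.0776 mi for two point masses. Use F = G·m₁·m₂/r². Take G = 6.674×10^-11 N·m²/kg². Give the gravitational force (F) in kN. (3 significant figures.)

From Newton's law of gravitation: F = Gm₁m₂/r².
m₁ = 7.85×10^10 kg; m₂ = 4.87×10^9 kg; r = 0.0776 mi = 124.9 m; G = 6.674×10^-11 N·m²/kg².
F = 1.636×10^6 N
1.636×10^6 N × (1 kN / 1000 N) = 1636 kN

1640 kN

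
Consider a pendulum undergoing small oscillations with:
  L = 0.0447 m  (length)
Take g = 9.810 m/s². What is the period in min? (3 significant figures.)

0.00707 min

Directly: T = 2π√(L/g).
L = 0.0447 m; g = 9.810 m/s².
T = 0.4241 s
0.4241 s × (1 min / 60.00 s) = 0.007069 min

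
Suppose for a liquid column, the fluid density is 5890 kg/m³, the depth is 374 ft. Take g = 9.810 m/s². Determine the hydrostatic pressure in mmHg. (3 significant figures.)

P is given directly by: P = ρgh.
ρ = 5890 kg/m³; h = 374 ft = 114.0 m; g = 9.810 m/s².
P = 6.587×10^6 Pa
6.587×10^6 Pa × (1 mmHg / 133.3 Pa) = 49405 mmHg

49400 mmHg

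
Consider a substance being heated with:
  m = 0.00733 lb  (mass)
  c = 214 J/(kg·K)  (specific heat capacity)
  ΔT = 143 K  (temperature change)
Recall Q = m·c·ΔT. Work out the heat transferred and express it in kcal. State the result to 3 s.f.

Directly: Q = mcΔT.
m = 0.00733 lb = 0.003325 kg; c = 214 J/(kg·K); ΔT = 143 K.
Q = 101.7 J
101.7 J × (1 kcal / 4184 J) = 0.02432 kcal

0.0243 kcal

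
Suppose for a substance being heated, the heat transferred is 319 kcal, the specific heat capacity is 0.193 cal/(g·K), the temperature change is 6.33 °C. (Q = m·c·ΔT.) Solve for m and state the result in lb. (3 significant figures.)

Rearranging: m = Q/(c·ΔT).
Q = 319 kcal = 1.335×10^6 J; c = 0.193 cal/(g·K) = 807.5 J/(kg·K); ΔT = 6.33 °C = 6.330 K.
m = 261.1 kg
261.1 kg × (1 lb / 0.4536 kg) = 575.7 lb

576 lb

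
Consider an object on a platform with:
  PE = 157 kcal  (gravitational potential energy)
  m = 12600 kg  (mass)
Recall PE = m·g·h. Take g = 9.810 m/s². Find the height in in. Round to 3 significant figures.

209 in

Rearranging: h = PE/(m·g).
PE = 157 kcal = 6.569×10^5 J; m = 12600 kg; g = 9.810 m/s².
h = 5.314 m
5.314 m × (1 in / 0.02540 m) = 209.2 in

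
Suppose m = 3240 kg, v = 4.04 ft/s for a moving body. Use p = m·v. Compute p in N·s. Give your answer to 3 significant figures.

p is given directly by: p = mv.
m = 3240 kg; v = 4.04 ft/s = 1.231 m/s.
p = 3990 kg·m/s  (the unit combination reduces to kg·m/s = kg·m/s)
Since 1 N·s = 1 kg·m/s, 3990 N·s.

3990 N·s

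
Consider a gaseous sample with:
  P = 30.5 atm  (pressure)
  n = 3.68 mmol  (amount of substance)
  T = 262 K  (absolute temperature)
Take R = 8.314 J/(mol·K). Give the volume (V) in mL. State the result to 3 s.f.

2.59 mL

From the ideal-gas law: V = nRT/P.
P = 30.5 atm = 3.090×10^6 Pa; n = 3.68 mmol = 0.003680 mol; T = 262 K; R = 8.314 J/(mol·K).
V = 2.594×10^-6 m³
2.594×10^-6 m³ × (1 mL / 1.000×10^-6 m³) = 2.594 mL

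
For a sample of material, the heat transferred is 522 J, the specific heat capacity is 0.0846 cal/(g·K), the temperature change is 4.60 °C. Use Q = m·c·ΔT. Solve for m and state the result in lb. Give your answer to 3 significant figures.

Solving Q = m·c·ΔT for m: m = Q/(c·ΔT).
Q = 522 J; c = 0.0846 cal/(g·K) = 354.0 J/(kg·K); ΔT = 4.60 °C = 4.600 K.
m = 0.3206 kg
0.3206 kg × (1 lb / 0.4536 kg) = 0.7068 lb

0.707 lb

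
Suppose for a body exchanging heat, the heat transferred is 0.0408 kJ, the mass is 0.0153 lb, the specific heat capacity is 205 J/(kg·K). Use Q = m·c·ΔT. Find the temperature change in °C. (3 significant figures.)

Solving Q = m·c·ΔT for ΔT: ΔT = Q/(m·c).
Q = 0.0408 kJ = 40.80 J; m = 0.0153 lb = 0.006940 kg; c = 205 J/(kg·K).
ΔT = 28.68 K
Since 1 °C = 1 K, 28.68 °C.

28.7 °C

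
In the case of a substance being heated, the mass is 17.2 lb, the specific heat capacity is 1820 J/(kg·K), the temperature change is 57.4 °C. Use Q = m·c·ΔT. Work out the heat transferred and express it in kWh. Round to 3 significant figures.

0.226 kWh

Q is given directly by: Q = mcΔT.
m = 17.2 lb = 7.802 kg; c = 1820 J/(kg·K); ΔT = 57.4 °C = 57.40 K.
Q = 8.150×10^5 J
8.150×10^5 J × (1 kWh / 3.600×10^6 J) = 0.2264 kWh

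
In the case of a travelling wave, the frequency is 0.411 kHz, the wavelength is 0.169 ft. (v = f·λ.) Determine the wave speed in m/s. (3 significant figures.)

v is given directly by: v = fλ.
f = 0.411 kHz = 411.0 Hz; λ = 0.169 ft = 0.05151 m.
v = 21.17 m/s

21.2 m/s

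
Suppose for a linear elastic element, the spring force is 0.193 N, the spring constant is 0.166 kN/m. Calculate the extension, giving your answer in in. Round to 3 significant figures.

From Hooke's law: x = F/k.
F = 0.193 N; k = 0.166 kN/m = 166.0 N/m.
x = 0.001163 m
0.001163 m × (1 in / 0.02540 m) = 0.04577 in

0.0458 in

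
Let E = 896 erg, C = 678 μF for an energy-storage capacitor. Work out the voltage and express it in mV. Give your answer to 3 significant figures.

514 mV

Rearranging: V = √(2E/C).
E = 896 erg = 8.960×10^-5 J; C = 678 μF = 6.780×10^-4 F.
V = 0.5141 V  (the unit combination reduces to kg·m²/(A·s³) = V)
0.5141 V × (1 mV / 0.001000 V) = 514.1 mV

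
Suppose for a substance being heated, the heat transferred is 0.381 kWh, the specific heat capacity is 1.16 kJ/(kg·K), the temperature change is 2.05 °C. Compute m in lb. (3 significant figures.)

Solving Q = m·c·ΔT for m: m = Q/(c·ΔT).
Q = 0.381 kWh = 1.372×10^6 J; c = 1.16 kJ/(kg·K) = 1160 J/(kg·K); ΔT = 2.05 °C = 2.050 K.
m = 576.8 kg
576.8 kg × (1 lb / 0.4536 kg) = 1272 lb

1270 lb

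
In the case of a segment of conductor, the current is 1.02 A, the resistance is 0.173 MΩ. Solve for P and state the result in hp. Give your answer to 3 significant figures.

P is given directly by: P = I²R.
I = 1.02 A; R = 0.173 MΩ = 1.730×10^5 Ω.
P = 1.800×10^5 W
1.800×10^5 W × (1 hp / 745.7 W) = 241.4 hp

241 hp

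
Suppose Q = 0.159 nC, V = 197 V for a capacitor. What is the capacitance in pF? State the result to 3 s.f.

0.807 pF

C is given directly by: C = Q/V.
Q = 0.159 nC = 1.590×10^-10 C; V = 197 V.
C = 8.071×10^-13 F
8.071×10^-13 F × (1 pF / 1.000×10^-12 F) = 0.8071 pF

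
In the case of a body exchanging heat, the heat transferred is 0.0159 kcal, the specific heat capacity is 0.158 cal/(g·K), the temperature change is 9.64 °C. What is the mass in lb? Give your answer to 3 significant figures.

Rearranging Q = m·c·ΔT for m: m = Q/(c·ΔT).
Q = 0.0159 kcal = 66.53 J; c = 0.158 cal/(g·K) = 661.1 J/(kg·K); ΔT = 9.64 °C = 9.640 K.
m = 0.01044 kg
0.01044 kg × (1 lb / 0.4536 kg) = 0.02301 lb

0.0230 lb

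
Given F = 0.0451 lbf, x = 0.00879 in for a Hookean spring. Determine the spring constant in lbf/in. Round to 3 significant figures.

Rearranging F = k·x for k: k = F/x.
F = 0.0451 lbf = 0.2006 N; x = 0.00879 in = 2.233×10^-4 m.
k = 898.5 N/m
898.5 N/m × (1 lbf/in / 175.1 N/m) = 5.131 lbf/in

5.13 lbf/in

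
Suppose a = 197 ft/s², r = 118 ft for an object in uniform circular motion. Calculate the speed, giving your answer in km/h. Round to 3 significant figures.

Rearranging a = v²/r for v: v = √(a·r).
a = 197 ft/s² = 60.05 m/s²; r = 118 ft = 35.97 m.
v = 46.47 m/s
46.47 m/s × (1 km/h / 0.2778 m/s) = 167.3 km/h

167 km/h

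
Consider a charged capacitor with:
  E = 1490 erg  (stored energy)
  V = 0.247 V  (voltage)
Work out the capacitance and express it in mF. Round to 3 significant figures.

4.88 mF

Solving E = ½C·V² for C: C = 2E/V².
E = 1490 erg = 1.490×10^-4 J; V = 0.247 V.
C = 0.004885 F
0.004885 F × (1 mF / 0.001000 F) = 4.885 mF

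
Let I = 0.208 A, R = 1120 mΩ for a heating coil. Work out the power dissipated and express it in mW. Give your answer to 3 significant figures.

Directly: P = I²R.
I = 0.208 A; R = 1120 mΩ = 1.120 Ω.
P = 0.04846 W  (the unit combination reduces to kg·m²/s³ = W)
0.04846 W × (1 mW / 0.001000 W) = 48.46 mW

48.5 mW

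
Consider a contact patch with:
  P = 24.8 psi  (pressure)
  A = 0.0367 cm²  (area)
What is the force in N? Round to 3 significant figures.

Rearranging: F = P·A.
P = 24.8 psi = 1.710×10^5 Pa; A = 0.0367 cm² = 3.670×10^-6 m².
F = 0.6275 N  (the unit combination reduces to kg·m/s² = N)

0.628 N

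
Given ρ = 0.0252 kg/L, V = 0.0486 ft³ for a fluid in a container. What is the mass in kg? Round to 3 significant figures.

0.0347 kg

Rearranging: m = ρV.
ρ = 0.0252 kg/L = 25.20 kg/m³; V = 0.0486 ft³ = 0.001376 m³.
m = 0.03468 kg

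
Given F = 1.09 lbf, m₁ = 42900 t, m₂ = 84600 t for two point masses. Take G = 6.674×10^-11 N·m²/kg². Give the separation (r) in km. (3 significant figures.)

From Newton's law of gravitation: r = √(G·m₁m₂/F).
F = 1.09 lbf = 4.849 N; m₁ = 42900 t = 4.290×10^7 kg; m₂ = 84600 t = 8.460×10^7 kg; G = 6.674×10^-11 N·m²/kg².
r = 223.5 m
223.5 m × (1 km / 1000 m) = 0.2235 km

0.224 km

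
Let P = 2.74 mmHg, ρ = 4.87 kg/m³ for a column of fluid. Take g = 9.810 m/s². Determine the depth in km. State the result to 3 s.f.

Solving P = ρ·g·h for h: h = P/(ρ·g).
P = 2.74 mmHg = 365.3 Pa; ρ = 4.87 kg/m³; g = 9.810 m/s².
h = 7.646 m
7.646 m × (1 km / 1000 m) = 0.007646 km

0.00765 km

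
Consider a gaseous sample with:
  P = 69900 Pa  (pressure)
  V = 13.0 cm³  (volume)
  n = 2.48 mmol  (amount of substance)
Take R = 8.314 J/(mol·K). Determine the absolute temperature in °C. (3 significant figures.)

Rearranging PV = nRT for T: T = PV/(nR).
P = 69900 Pa; V = 13.0 cm³ = 1.300×10^-5 m³; n = 2.48 mmol = 0.002480 mol; R = 8.314 J/(mol·K).
T = 44.07 K
44.07 K − 273.15 = -229.1 °C

-229 °C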